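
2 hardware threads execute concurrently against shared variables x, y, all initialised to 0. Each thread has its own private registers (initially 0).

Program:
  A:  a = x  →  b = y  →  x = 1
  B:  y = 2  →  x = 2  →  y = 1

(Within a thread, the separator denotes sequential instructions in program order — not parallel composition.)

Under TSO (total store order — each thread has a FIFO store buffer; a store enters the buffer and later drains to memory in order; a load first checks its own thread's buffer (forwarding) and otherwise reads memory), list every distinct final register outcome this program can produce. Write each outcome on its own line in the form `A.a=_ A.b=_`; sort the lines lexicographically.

A.a=0 A.b=0
A.a=0 A.b=1
A.a=0 A.b=2
A.a=2 A.b=1
A.a=2 A.b=2

outcome vector order: (A.a,A.b)
|TSO outcomes| = 5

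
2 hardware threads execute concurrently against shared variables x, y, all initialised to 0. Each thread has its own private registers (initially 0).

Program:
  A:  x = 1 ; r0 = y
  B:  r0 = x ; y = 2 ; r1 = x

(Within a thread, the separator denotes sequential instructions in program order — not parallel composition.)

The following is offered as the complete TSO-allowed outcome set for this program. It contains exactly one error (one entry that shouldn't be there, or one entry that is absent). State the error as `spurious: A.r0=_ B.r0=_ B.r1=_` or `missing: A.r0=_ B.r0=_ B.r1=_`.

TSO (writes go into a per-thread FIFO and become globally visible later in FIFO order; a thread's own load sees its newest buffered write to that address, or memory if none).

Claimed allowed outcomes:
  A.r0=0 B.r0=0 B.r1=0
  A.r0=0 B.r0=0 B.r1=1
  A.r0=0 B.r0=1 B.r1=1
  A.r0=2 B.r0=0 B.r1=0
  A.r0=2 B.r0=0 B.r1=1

outcome vector order: (A.r0,B.r0,B.r1)
TSO: 6 outcomes — {000; 001; 011; 200; 201; 211}
TSO∖claimed = {211}

missing: A.r0=2 B.r0=1 B.r1=1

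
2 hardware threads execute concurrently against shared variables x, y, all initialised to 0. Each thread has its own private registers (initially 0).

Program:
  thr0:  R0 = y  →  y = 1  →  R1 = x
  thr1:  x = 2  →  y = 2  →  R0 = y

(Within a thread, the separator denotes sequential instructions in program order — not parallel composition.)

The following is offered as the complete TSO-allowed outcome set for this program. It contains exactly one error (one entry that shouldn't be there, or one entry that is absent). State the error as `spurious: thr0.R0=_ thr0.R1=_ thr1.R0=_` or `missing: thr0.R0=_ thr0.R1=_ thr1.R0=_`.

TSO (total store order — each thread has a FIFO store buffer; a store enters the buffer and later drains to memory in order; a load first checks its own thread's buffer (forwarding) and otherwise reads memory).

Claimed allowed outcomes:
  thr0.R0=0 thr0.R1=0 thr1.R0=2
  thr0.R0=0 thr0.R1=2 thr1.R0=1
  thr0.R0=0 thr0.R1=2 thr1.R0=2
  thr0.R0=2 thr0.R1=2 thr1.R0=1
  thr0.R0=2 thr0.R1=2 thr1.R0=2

outcome vector order: (thr0.R0,thr0.R1,thr1.R0)
under TSO → 001 002 021 022 221 222
TSO∖claimed = {001}

missing: thr0.R0=0 thr0.R1=0 thr1.R0=1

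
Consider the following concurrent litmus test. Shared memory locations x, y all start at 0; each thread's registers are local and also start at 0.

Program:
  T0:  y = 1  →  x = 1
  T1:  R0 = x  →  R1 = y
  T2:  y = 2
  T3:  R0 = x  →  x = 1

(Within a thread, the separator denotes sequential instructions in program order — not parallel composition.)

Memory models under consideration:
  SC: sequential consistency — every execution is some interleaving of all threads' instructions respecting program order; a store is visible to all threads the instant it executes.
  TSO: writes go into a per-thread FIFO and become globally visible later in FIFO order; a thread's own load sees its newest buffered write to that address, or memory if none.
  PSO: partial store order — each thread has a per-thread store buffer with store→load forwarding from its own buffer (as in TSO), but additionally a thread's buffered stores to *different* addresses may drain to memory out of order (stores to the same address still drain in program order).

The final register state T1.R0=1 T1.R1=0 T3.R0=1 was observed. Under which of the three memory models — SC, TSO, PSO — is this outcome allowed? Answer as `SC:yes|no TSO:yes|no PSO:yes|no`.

SC:no TSO:no PSO:yes

outcome vector order: (T1.R0,T1.R1,T3.R0)
under SC → (0,0,0) (0,0,1) (0,1,0) (0,1,1) (0,2,0) (0,2,1) (1,0,0) (1,1,0) (1,1,1) (1,2,0) (1,2,1)
under TSO → (0,0,0) (0,0,1) (0,1,0) (0,1,1) (0,2,0) (0,2,1) (1,0,0) (1,1,0) (1,1,1) (1,2,0) (1,2,1)
under PSO → (0,0,0) (0,0,1) (0,1,0) (0,1,1) (0,2,0) (0,2,1) (1,0,0) (1,0,1) (1,1,0) (1,1,1) (1,2,0) (1,2,1)
target (1,0,1) ∈ {PSO}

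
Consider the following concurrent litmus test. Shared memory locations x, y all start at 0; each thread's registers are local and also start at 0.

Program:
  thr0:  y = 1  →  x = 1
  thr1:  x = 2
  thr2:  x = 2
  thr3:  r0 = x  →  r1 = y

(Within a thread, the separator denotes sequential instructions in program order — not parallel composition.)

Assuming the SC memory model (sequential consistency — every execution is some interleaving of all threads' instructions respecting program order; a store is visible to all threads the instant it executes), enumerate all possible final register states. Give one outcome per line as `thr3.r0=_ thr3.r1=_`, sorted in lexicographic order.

thr3.r0=0 thr3.r1=0
thr3.r0=0 thr3.r1=1
thr3.r0=1 thr3.r1=1
thr3.r0=2 thr3.r1=0
thr3.r0=2 thr3.r1=1

outcome vector order: (thr3.r0,thr3.r1)
|SC outcomes| = 5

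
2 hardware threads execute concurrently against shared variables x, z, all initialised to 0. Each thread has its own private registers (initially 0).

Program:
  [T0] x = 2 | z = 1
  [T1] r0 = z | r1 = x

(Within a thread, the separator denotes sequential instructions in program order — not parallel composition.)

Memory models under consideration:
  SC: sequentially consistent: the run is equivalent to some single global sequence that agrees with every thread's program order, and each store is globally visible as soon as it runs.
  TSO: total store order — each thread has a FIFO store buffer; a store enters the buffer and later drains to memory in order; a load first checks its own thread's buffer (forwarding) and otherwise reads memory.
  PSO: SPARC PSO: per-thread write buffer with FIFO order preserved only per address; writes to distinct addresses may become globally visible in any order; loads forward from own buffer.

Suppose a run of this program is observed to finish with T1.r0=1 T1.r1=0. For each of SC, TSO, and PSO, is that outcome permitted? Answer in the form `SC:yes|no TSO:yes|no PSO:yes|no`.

outcome vector order: (T1.r0,T1.r1)
SC: 3 outcomes — {0/0; 0/2; 1/2}
TSO: 3 outcomes — {0/0; 0/2; 1/2}
PSO: 4 outcomes — {0/0; 0/2; 1/0; 1/2}
target 1/0 ∈ {PSO}

SC:no TSO:no PSO:yes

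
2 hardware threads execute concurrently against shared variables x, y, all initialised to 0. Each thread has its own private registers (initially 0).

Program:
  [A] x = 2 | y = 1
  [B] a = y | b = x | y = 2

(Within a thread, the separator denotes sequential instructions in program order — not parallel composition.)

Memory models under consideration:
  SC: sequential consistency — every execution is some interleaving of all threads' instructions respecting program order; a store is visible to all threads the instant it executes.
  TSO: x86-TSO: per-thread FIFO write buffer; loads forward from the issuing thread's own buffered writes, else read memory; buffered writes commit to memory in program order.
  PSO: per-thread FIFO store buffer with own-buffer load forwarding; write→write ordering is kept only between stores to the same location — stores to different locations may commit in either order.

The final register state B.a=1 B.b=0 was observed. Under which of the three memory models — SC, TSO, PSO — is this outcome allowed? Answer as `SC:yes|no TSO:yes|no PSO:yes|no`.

outcome vector order: (B.a,B.b)
[SC] allowed = {0/0 0/2 1/2}
[TSO] allowed = {0/0 0/2 1/2}
[PSO] allowed = {0/0 0/2 1/0 1/2}
target 1/0 ∈ {PSO}

SC:no TSO:no PSO:yes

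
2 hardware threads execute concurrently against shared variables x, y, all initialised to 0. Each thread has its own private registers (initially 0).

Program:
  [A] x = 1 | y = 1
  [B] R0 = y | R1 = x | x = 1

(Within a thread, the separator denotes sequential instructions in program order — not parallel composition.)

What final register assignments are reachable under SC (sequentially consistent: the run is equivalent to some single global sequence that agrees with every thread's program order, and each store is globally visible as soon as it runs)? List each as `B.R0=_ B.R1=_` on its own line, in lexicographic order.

B.R0=0 B.R1=0
B.R0=0 B.R1=1
B.R0=1 B.R1=1

outcome vector order: (B.R0,B.R1)
|SC outcomes| = 3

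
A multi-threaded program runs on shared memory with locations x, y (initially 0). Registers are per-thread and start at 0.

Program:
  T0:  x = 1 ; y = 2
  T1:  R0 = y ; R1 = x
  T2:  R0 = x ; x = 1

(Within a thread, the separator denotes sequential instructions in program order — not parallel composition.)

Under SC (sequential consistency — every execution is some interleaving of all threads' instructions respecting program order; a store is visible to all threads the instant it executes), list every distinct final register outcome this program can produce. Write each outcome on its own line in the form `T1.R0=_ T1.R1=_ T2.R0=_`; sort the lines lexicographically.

outcome vector order: (T1.R0,T1.R1,T2.R0)
|SC outcomes| = 6

T1.R0=0 T1.R1=0 T2.R0=0
T1.R0=0 T1.R1=0 T2.R0=1
T1.R0=0 T1.R1=1 T2.R0=0
T1.R0=0 T1.R1=1 T2.R0=1
T1.R0=2 T1.R1=1 T2.R0=0
T1.R0=2 T1.R1=1 T2.R0=1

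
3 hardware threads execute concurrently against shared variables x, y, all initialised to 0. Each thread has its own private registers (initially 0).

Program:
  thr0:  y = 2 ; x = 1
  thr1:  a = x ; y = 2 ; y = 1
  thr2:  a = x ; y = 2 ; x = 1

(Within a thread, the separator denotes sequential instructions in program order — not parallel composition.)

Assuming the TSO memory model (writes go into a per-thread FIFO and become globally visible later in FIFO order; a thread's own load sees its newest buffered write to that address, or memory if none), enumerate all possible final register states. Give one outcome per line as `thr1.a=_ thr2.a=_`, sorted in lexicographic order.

outcome vector order: (thr1.a,thr2.a)
|TSO outcomes| = 4

thr1.a=0 thr2.a=0
thr1.a=0 thr2.a=1
thr1.a=1 thr2.a=0
thr1.a=1 thr2.a=1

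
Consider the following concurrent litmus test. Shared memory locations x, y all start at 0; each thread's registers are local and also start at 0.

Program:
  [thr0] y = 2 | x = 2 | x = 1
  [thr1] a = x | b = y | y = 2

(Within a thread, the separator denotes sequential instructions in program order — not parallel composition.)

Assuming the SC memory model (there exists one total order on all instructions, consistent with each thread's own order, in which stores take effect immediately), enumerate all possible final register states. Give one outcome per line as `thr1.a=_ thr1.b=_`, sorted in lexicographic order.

outcome vector order: (thr1.a,thr1.b)
|SC outcomes| = 4

thr1.a=0 thr1.b=0
thr1.a=0 thr1.b=2
thr1.a=1 thr1.b=2
thr1.a=2 thr1.b=2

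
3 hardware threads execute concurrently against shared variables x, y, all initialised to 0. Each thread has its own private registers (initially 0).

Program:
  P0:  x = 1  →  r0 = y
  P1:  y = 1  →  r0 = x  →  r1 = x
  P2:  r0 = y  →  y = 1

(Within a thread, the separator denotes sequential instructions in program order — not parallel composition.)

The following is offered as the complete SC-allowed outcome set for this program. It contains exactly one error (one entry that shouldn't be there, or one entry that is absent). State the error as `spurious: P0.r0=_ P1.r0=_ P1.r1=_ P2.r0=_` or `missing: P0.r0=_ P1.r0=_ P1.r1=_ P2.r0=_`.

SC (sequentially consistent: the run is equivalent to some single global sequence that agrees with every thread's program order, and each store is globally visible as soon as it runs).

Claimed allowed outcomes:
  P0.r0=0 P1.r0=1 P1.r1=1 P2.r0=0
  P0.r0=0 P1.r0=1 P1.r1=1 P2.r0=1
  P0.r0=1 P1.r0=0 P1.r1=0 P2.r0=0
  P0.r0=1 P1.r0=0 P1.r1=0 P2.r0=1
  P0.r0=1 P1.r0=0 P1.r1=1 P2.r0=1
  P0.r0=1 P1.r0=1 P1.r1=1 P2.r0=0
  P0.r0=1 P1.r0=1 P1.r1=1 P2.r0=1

missing: P0.r0=1 P1.r0=0 P1.r1=1 P2.r0=0

outcome vector order: (P0.r0,P1.r0,P1.r1,P2.r0)
SC (8): 0110, 0111, 1000, 1001, 1010, 1011, 1110, 1111
SC∖claimed = {1010}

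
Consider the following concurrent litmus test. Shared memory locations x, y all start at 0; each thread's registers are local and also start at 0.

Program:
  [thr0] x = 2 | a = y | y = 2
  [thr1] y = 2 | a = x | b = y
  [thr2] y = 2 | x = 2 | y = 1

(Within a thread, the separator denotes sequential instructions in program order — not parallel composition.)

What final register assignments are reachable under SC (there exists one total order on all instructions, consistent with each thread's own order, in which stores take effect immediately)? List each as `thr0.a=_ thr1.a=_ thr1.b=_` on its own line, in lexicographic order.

outcome vector order: (thr0.a,thr1.a,thr1.b)
|SC outcomes| = 10

thr0.a=0 thr1.a=2 thr1.b=1
thr0.a=0 thr1.a=2 thr1.b=2
thr0.a=1 thr1.a=0 thr1.b=1
thr0.a=1 thr1.a=0 thr1.b=2
thr0.a=1 thr1.a=2 thr1.b=1
thr0.a=1 thr1.a=2 thr1.b=2
thr0.a=2 thr1.a=0 thr1.b=1
thr0.a=2 thr1.a=0 thr1.b=2
thr0.a=2 thr1.a=2 thr1.b=1
thr0.a=2 thr1.a=2 thr1.b=2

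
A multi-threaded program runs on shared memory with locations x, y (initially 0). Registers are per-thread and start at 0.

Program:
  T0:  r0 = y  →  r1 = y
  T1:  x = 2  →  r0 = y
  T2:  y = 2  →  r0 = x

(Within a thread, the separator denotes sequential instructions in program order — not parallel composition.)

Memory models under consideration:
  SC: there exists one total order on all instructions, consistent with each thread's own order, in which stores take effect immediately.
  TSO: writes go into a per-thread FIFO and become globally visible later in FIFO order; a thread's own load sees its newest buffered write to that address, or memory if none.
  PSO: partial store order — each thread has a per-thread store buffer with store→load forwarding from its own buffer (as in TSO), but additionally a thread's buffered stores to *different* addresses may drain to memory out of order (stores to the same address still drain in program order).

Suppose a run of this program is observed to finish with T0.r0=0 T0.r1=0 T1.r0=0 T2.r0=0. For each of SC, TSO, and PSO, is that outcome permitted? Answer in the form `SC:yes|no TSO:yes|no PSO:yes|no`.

SC:no TSO:yes PSO:yes

outcome vector order: (T0.r0,T0.r1,T1.r0,T2.r0)
under SC → 0/0/0/2, 0/0/2/0, 0/0/2/2, 0/2/0/2, 0/2/2/0, 0/2/2/2, 2/2/0/2, 2/2/2/0, 2/2/2/2
under TSO → 0/0/0/0, 0/0/0/2, 0/0/2/0, 0/0/2/2, 0/2/0/0, 0/2/0/2, 0/2/2/0, 0/2/2/2, 2/2/0/0, 2/2/0/2, 2/2/2/0, 2/2/2/2
under PSO → 0/0/0/0, 0/0/0/2, 0/0/2/0, 0/0/2/2, 0/2/0/0, 0/2/0/2, 0/2/2/0, 0/2/2/2, 2/2/0/0, 2/2/0/2, 2/2/2/0, 2/2/2/2
target 0/0/0/0 ∈ {TSO,PSO}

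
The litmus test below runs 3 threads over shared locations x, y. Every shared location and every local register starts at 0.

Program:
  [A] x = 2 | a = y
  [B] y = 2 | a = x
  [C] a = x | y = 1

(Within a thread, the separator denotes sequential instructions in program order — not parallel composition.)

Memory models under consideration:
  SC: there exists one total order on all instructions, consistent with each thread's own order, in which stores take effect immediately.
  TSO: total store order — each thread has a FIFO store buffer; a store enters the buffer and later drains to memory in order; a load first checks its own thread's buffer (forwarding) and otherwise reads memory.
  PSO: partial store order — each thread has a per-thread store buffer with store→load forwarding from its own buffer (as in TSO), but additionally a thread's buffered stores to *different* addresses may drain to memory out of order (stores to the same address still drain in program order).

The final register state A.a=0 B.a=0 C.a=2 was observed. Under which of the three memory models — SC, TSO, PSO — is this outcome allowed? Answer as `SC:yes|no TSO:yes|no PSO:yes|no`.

outcome vector order: (A.a,B.a,C.a)
SC (10): 020 022 100 102 120 122 200 202 220 222
TSO (12): 000 002 020 022 100 102 120 122 200 202 220 222
PSO (12): 000 002 020 022 100 102 120 122 200 202 220 222
target 002 ∈ {TSO,PSO}

SC:no TSO:yes PSO:yes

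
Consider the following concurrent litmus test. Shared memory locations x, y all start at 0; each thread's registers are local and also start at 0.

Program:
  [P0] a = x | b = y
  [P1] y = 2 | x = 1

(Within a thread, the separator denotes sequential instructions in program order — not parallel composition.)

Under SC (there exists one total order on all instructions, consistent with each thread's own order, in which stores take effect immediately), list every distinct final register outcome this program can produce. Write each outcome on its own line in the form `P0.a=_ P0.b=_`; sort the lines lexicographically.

outcome vector order: (P0.a,P0.b)
|SC outcomes| = 3

P0.a=0 P0.b=0
P0.a=0 P0.b=2
P0.a=1 P0.b=2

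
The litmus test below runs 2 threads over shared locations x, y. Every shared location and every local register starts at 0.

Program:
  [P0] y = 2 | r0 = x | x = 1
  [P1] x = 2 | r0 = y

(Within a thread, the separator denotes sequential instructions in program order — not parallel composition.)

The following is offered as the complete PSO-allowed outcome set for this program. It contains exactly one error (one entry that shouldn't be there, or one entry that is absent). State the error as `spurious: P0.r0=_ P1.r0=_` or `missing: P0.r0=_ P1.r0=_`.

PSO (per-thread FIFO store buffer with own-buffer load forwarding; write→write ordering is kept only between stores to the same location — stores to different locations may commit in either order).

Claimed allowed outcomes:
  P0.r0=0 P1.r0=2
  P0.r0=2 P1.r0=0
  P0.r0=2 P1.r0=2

missing: P0.r0=0 P1.r0=0

outcome vector order: (P0.r0,P1.r0)
under PSO → 0/0; 0/2; 2/0; 2/2
PSO∖claimed = {0/0}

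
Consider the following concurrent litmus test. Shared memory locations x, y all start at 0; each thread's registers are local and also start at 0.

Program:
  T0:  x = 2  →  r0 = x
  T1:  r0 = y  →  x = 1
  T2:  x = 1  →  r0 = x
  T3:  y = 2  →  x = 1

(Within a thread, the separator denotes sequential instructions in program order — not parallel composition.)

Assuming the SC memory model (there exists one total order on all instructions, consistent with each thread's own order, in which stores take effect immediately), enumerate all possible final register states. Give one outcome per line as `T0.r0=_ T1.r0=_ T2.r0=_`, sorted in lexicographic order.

T0.r0=1 T1.r0=0 T2.r0=1
T0.r0=1 T1.r0=0 T2.r0=2
T0.r0=1 T1.r0=2 T2.r0=1
T0.r0=1 T1.r0=2 T2.r0=2
T0.r0=2 T1.r0=0 T2.r0=1
T0.r0=2 T1.r0=0 T2.r0=2
T0.r0=2 T1.r0=2 T2.r0=1
T0.r0=2 T1.r0=2 T2.r0=2

outcome vector order: (T0.r0,T1.r0,T2.r0)
|SC outcomes| = 8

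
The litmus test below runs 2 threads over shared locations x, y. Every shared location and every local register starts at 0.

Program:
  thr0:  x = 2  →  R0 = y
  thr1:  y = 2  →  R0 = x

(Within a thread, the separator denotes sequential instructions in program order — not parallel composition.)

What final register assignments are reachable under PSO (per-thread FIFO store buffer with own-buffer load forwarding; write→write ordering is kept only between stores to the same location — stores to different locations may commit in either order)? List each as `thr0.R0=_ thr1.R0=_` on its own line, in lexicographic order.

thr0.R0=0 thr1.R0=0
thr0.R0=0 thr1.R0=2
thr0.R0=2 thr1.R0=0
thr0.R0=2 thr1.R0=2

outcome vector order: (thr0.R0,thr1.R0)
|PSO outcomes| = 4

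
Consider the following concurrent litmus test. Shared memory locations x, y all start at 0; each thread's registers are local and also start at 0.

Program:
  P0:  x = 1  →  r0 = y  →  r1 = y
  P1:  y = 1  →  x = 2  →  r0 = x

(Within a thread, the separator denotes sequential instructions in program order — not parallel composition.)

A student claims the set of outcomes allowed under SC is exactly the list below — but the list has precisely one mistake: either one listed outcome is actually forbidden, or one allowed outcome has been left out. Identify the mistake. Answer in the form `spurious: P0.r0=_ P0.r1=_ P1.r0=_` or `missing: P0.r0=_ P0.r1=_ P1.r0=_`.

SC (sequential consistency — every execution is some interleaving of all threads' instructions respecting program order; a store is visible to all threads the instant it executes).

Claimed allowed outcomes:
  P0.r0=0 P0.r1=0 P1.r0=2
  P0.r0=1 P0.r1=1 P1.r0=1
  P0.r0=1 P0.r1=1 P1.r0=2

missing: P0.r0=0 P0.r1=1 P1.r0=2

outcome vector order: (P0.r0,P0.r1,P1.r0)
SC: 4 outcomes — {(0,0,2) (0,1,2) (1,1,1) (1,1,2)}
SC∖claimed = {(0,1,2)}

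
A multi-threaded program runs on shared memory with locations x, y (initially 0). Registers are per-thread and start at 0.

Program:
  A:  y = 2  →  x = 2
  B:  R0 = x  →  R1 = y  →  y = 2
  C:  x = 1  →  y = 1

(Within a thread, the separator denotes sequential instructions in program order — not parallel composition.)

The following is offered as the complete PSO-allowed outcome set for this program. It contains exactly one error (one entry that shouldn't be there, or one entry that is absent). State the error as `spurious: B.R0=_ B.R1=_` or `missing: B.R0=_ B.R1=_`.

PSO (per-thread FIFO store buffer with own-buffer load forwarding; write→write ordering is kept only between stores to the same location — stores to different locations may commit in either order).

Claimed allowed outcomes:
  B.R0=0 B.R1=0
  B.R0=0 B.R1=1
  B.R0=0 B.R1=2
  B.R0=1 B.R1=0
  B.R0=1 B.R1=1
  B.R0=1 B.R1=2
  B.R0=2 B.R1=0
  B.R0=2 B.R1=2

missing: B.R0=2 B.R1=1

outcome vector order: (B.R0,B.R1)
PSO (9): 0/0 0/1 0/2 1/0 1/1 1/2 2/0 2/1 2/2
PSO∖claimed = {2/1}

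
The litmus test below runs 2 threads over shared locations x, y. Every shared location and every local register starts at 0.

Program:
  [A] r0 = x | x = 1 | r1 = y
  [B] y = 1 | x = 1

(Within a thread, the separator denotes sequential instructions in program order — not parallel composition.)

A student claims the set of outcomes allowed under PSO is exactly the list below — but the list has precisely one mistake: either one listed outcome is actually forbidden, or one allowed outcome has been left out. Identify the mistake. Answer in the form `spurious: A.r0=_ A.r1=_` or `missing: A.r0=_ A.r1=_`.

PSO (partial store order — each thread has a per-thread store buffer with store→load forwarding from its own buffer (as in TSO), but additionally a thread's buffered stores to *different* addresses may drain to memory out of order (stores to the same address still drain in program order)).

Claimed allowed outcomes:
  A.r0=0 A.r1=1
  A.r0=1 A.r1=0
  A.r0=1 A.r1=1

missing: A.r0=0 A.r1=0

outcome vector order: (A.r0,A.r1)
[PSO] allowed = {(0,0), (0,1), (1,0), (1,1)}
PSO∖claimed = {(0,0)}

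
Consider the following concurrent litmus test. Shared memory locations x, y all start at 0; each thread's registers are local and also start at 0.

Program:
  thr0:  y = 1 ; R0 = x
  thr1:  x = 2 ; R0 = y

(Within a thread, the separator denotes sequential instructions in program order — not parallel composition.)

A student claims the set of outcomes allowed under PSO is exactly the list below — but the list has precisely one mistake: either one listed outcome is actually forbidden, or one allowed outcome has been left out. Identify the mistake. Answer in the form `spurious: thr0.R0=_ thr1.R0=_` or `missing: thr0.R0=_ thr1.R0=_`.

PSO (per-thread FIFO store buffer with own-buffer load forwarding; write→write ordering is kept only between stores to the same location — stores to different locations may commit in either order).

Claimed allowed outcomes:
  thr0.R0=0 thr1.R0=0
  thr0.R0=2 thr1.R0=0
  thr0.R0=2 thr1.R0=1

outcome vector order: (thr0.R0,thr1.R0)
PSO: 4 outcomes — {0/0, 0/1, 2/0, 2/1}
PSO∖claimed = {0/1}

missing: thr0.R0=0 thr1.R0=1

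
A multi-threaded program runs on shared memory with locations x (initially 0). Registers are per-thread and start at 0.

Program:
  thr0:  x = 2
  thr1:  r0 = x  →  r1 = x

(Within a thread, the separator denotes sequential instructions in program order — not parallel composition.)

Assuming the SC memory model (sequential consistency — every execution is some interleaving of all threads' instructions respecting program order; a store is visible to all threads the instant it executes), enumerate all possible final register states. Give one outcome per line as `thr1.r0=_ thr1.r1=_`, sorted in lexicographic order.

thr1.r0=0 thr1.r1=0
thr1.r0=0 thr1.r1=2
thr1.r0=2 thr1.r1=2

outcome vector order: (thr1.r0,thr1.r1)
|SC outcomes| = 3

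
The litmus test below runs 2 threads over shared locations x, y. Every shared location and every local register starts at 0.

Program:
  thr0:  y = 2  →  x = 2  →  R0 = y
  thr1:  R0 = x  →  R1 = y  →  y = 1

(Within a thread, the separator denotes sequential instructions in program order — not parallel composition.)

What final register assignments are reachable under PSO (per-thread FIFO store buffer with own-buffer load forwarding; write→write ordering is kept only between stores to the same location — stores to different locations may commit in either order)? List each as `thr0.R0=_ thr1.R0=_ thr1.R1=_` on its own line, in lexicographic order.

outcome vector order: (thr0.R0,thr1.R0,thr1.R1)
|PSO outcomes| = 8

thr0.R0=1 thr1.R0=0 thr1.R1=0
thr0.R0=1 thr1.R0=0 thr1.R1=2
thr0.R0=1 thr1.R0=2 thr1.R1=0
thr0.R0=1 thr1.R0=2 thr1.R1=2
thr0.R0=2 thr1.R0=0 thr1.R1=0
thr0.R0=2 thr1.R0=0 thr1.R1=2
thr0.R0=2 thr1.R0=2 thr1.R1=0
thr0.R0=2 thr1.R0=2 thr1.R1=2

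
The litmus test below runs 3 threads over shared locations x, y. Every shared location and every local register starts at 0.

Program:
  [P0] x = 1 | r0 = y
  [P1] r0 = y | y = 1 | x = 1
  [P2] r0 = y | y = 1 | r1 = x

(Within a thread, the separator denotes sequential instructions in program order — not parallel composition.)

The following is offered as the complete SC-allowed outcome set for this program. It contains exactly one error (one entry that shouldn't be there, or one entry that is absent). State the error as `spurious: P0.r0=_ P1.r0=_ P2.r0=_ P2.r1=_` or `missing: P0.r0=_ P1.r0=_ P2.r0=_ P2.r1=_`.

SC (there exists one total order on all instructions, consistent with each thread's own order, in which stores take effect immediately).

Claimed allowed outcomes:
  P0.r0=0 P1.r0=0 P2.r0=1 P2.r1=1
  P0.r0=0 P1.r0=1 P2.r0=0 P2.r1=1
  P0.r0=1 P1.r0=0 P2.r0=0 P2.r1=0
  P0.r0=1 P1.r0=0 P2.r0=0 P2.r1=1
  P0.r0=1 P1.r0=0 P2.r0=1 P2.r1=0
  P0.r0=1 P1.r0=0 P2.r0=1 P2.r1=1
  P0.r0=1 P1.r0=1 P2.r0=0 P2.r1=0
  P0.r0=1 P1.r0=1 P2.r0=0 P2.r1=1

outcome vector order: (P0.r0,P1.r0,P2.r0,P2.r1)
SC (9): 0/0/0/1; 0/0/1/1; 0/1/0/1; 1/0/0/0; 1/0/0/1; 1/0/1/0; 1/0/1/1; 1/1/0/0; 1/1/0/1
SC∖claimed = {0/0/0/1}

missing: P0.r0=0 P1.r0=0 P2.r0=0 P2.r1=1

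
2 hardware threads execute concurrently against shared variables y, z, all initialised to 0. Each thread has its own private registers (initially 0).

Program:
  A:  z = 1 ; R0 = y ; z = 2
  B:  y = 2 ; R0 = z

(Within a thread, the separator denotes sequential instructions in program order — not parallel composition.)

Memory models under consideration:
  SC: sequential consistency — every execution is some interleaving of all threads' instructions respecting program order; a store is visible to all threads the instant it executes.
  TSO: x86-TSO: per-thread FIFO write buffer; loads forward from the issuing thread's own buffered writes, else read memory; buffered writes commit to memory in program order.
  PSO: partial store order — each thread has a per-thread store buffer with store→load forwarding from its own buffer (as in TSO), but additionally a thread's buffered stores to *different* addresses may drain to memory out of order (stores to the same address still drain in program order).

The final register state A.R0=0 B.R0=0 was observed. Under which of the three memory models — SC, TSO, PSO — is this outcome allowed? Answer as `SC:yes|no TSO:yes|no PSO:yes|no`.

outcome vector order: (A.R0,B.R0)
under SC → <0 1>; <0 2>; <2 0>; <2 1>; <2 2>
under TSO → <0 0>; <0 1>; <0 2>; <2 0>; <2 1>; <2 2>
under PSO → <0 0>; <0 1>; <0 2>; <2 0>; <2 1>; <2 2>
target <0 0> ∈ {TSO,PSO}

SC:no TSO:yes PSO:yes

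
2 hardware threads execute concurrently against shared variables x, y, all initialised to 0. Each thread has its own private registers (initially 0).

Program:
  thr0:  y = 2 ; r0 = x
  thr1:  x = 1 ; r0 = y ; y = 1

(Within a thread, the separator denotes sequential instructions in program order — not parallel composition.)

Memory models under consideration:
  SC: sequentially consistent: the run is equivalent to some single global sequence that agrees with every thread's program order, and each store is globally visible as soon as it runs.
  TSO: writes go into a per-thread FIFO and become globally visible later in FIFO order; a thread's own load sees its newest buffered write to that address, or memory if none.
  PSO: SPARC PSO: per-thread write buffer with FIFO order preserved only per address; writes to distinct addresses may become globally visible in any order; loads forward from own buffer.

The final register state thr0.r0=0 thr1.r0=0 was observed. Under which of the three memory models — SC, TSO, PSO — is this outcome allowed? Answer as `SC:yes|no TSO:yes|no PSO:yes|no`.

outcome vector order: (thr0.r0,thr1.r0)
SC (3): <0 2>, <1 0>, <1 2>
TSO (4): <0 0>, <0 2>, <1 0>, <1 2>
PSO (4): <0 0>, <0 2>, <1 0>, <1 2>
target <0 0> ∈ {TSO,PSO}

SC:no TSO:yes PSO:yes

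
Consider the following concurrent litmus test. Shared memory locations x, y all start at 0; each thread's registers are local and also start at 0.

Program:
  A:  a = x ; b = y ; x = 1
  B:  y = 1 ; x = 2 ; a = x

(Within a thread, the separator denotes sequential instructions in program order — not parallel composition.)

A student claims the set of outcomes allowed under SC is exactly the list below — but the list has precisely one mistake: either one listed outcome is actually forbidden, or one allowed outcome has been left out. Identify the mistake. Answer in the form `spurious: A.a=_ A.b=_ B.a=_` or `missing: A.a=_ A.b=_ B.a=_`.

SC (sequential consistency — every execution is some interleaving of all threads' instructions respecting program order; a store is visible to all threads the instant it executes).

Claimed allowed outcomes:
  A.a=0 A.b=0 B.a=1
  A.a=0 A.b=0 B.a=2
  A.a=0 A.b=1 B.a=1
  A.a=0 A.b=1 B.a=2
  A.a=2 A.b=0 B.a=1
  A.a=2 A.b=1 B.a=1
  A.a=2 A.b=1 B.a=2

spurious: A.a=2 A.b=0 B.a=1

outcome vector order: (A.a,A.b,B.a)
under SC → (0,0,1); (0,0,2); (0,1,1); (0,1,2); (2,1,1); (2,1,2)
claimed∖SC = {(2,0,1)}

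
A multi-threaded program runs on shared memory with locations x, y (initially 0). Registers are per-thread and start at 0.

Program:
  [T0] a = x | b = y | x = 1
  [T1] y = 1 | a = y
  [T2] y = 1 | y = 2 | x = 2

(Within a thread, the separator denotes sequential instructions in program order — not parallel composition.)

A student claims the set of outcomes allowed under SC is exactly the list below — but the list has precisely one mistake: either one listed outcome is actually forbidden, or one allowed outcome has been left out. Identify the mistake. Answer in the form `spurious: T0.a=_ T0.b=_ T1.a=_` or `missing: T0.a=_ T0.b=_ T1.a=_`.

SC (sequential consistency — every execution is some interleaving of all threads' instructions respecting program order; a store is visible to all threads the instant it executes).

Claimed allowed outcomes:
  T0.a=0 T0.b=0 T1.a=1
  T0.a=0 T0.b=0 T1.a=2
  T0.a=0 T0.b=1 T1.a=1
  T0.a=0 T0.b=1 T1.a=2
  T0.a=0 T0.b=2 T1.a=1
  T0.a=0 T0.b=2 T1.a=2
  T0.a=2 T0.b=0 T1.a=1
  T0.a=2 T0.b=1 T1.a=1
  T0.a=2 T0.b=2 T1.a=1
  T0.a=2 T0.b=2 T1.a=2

outcome vector order: (T0.a,T0.b,T1.a)
[SC] allowed = {0/0/1 0/0/2 0/1/1 0/1/2 0/2/1 0/2/2 2/1/1 2/2/1 2/2/2}
claimed∖SC = {2/0/1}

spurious: T0.a=2 T0.b=0 T1.a=1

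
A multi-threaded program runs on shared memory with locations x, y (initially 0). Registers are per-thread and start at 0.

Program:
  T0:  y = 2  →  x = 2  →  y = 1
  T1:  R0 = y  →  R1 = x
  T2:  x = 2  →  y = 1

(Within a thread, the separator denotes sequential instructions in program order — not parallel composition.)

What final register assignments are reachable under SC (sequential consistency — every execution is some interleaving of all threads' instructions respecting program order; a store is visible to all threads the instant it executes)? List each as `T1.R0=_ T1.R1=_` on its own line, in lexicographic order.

outcome vector order: (T1.R0,T1.R1)
|SC outcomes| = 5

T1.R0=0 T1.R1=0
T1.R0=0 T1.R1=2
T1.R0=1 T1.R1=2
T1.R0=2 T1.R1=0
T1.R0=2 T1.R1=2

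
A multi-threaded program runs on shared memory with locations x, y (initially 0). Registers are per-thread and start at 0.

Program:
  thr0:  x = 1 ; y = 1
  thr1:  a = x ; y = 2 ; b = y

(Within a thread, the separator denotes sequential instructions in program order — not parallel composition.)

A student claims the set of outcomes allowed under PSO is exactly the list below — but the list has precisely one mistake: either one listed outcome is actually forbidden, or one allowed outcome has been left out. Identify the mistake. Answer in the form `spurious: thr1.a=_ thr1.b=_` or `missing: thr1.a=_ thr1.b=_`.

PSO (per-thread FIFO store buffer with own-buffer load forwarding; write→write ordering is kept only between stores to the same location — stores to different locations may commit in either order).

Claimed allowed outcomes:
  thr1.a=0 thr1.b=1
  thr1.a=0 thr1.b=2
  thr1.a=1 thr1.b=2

outcome vector order: (thr1.a,thr1.b)
[PSO] allowed = {<0 1>; <0 2>; <1 1>; <1 2>}
PSO∖claimed = {<1 1>}

missing: thr1.a=1 thr1.b=1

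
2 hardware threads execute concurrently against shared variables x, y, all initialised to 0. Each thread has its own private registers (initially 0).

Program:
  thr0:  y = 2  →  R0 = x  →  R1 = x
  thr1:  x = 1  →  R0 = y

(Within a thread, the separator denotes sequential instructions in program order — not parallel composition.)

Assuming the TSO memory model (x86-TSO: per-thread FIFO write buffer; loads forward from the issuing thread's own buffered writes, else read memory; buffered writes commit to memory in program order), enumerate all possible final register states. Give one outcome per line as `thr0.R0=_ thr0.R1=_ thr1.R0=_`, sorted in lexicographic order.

thr0.R0=0 thr0.R1=0 thr1.R0=0
thr0.R0=0 thr0.R1=0 thr1.R0=2
thr0.R0=0 thr0.R1=1 thr1.R0=0
thr0.R0=0 thr0.R1=1 thr1.R0=2
thr0.R0=1 thr0.R1=1 thr1.R0=0
thr0.R0=1 thr0.R1=1 thr1.R0=2

outcome vector order: (thr0.R0,thr0.R1,thr1.R0)
|TSO outcomes| = 6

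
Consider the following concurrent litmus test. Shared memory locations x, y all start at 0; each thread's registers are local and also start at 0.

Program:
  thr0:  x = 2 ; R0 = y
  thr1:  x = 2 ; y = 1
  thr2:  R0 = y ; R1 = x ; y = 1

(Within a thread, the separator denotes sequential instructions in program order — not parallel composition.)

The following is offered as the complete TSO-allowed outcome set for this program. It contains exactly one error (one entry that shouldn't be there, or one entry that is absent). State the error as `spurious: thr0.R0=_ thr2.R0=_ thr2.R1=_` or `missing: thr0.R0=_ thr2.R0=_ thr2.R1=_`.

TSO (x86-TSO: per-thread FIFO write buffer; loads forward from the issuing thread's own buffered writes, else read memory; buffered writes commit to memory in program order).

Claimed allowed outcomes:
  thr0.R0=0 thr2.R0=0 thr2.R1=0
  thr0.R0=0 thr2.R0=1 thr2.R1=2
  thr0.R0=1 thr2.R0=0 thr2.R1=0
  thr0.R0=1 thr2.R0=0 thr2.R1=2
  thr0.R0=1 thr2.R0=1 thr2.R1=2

missing: thr0.R0=0 thr2.R0=0 thr2.R1=2

outcome vector order: (thr0.R0,thr2.R0,thr2.R1)
[TSO] allowed = {(0,0,0), (0,0,2), (0,1,2), (1,0,0), (1,0,2), (1,1,2)}
TSO∖claimed = {(0,0,2)}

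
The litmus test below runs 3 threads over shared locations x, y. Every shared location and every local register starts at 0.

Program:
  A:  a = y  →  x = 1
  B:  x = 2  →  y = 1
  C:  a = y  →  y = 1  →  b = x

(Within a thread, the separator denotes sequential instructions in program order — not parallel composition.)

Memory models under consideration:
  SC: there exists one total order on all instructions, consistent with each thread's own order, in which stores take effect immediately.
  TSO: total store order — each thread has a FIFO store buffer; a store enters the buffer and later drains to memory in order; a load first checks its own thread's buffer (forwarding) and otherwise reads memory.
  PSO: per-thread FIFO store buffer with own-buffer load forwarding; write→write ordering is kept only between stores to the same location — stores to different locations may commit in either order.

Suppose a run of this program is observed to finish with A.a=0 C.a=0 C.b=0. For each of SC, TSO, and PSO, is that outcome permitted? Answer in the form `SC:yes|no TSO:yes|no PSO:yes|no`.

SC:yes TSO:yes PSO:yes

outcome vector order: (A.a,C.a,C.b)
under SC → 0/0/0 0/0/1 0/0/2 0/1/1 0/1/2 1/0/0 1/0/1 1/0/2 1/1/1 1/1/2
under TSO → 0/0/0 0/0/1 0/0/2 0/1/1 0/1/2 1/0/0 1/0/1 1/0/2 1/1/1 1/1/2
under PSO → 0/0/0 0/0/1 0/0/2 0/1/0 0/1/1 0/1/2 1/0/0 1/0/1 1/0/2 1/1/0 1/1/1 1/1/2
target 0/0/0 ∈ {SC,TSO,PSO}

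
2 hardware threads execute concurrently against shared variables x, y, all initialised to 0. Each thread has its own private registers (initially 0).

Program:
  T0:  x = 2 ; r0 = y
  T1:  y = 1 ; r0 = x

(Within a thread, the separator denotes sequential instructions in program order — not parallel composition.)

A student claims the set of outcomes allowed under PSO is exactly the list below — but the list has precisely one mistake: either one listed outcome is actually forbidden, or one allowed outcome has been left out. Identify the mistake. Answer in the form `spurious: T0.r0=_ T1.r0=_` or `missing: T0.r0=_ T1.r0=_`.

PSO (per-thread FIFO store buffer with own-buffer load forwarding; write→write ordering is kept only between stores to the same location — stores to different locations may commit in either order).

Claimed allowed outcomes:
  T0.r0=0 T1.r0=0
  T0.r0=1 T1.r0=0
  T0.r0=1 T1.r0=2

missing: T0.r0=0 T1.r0=2

outcome vector order: (T0.r0,T1.r0)
under PSO → (0,0), (0,2), (1,0), (1,2)
PSO∖claimed = {(0,2)}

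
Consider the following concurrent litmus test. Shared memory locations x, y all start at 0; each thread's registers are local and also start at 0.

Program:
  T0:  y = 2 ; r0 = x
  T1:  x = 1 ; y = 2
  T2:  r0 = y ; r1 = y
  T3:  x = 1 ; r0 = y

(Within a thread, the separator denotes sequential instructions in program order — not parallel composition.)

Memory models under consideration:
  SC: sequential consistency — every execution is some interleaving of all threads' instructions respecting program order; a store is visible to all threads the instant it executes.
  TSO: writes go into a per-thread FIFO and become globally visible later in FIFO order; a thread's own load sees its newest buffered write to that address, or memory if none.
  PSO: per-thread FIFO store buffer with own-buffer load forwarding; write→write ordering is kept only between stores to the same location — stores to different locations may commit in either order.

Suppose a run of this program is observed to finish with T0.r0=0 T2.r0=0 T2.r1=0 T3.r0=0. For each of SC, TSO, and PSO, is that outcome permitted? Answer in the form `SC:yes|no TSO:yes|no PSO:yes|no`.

SC:no TSO:yes PSO:yes

outcome vector order: (T0.r0,T2.r0,T2.r1,T3.r0)
SC: 9 outcomes — {0/0/0/2, 0/0/2/2, 0/2/2/2, 1/0/0/0, 1/0/0/2, 1/0/2/0, 1/0/2/2, 1/2/2/0, 1/2/2/2}
TSO: 12 outcomes — {0/0/0/0, 0/0/0/2, 0/0/2/0, 0/0/2/2, 0/2/2/0, 0/2/2/2, 1/0/0/0, 1/0/0/2, 1/0/2/0, 1/0/2/2, 1/2/2/0, 1/2/2/2}
PSO: 12 outcomes — {0/0/0/0, 0/0/0/2, 0/0/2/0, 0/0/2/2, 0/2/2/0, 0/2/2/2, 1/0/0/0, 1/0/0/2, 1/0/2/0, 1/0/2/2, 1/2/2/0, 1/2/2/2}
target 0/0/0/0 ∈ {TSO,PSO}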